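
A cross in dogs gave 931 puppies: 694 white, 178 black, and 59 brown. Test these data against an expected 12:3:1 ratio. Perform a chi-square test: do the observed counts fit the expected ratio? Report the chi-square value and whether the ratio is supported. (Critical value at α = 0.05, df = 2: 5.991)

0.105; consistent

Expected counts for N = 931 under a 12:3:1 ratio (total parts = 16):
  white: 931 × 12/16 = 698.25
  black: 931 × 3/16 = 174.5625
  brown: 931 × 1/16 = 58.1875
χ² = Σ (O − E)² / E
  white: (694 − 698.25)² / 698.25 = 0.0259
  black: (178 − 174.5625)² / 174.5625 = 0.0677
  brown: (59 − 58.1875)² / 58.1875 = 0.0113
χ² = 0.0259 + 0.0677 + 0.0113 = 0.1049 ≈ 0.105
Degrees of freedom = 3 − 1 = 2; critical value at α = 0.05 is 5.991.
Since 0.105 < 5.991, we fail to reject the null hypothesis — the data are consistent with the 12:3:1 ratio.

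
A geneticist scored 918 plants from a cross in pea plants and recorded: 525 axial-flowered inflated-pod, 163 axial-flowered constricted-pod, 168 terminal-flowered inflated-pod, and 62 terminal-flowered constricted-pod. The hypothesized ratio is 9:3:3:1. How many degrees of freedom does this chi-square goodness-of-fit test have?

A goodness-of-fit test with 4 phenotype classes has df = 4 − 1 = 3.

3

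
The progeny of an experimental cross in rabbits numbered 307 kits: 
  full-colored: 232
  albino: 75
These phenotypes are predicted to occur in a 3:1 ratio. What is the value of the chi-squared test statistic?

Expected counts for N = 307 under a 3:1 ratio (total parts = 4):
  full-colored: 307 × 3/4 = 230.25
  albino: 307 × 1/4 = 76.75
χ² = Σ (O − E)² / E
  full-colored: (232 − 230.25)² / 230.25 = 0.0133
  albino: (75 − 76.75)² / 76.75 = 0.0399
χ² = 0.0133 + 0.0399 = 0.0532 ≈ 0.053

0.053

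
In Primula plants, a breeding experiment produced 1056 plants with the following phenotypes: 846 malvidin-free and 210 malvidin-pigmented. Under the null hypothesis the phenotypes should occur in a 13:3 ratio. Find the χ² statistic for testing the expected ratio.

Under the 13:3 hypothesis (Σ ratio = 16, N = 1056):
  malvidin-free: 1056 × 13/16 = 858
  malvidin-pigmented: 1056 × 3/16 = 198
χ² = Σ (O − E)² / E
  malvidin-free: (846 − 858)² / 858 = 0.1678
  malvidin-pigmented: (210 − 198)² / 198 = 0.7273
χ² = 0.1678 + 0.7273 = 0.8951 ≈ 0.895

0.895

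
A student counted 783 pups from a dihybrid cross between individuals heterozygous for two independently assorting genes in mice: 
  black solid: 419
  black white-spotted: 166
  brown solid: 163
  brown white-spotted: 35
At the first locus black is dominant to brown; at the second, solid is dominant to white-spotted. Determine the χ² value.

9.305

A dihybrid F₂ with independent assortment and complete dominance at both loci gives a 9:3:3:1 phenotypic ratio.
Under the 9:3:3:1 hypothesis (Σ ratio = 16, N = 783):
  black solid: 783 × 9/16 = 440.4375
  black white-spotted: 783 × 3/16 = 146.8125
  brown solid: 783 × 3/16 = 146.8125
  brown white-spotted: 783 × 1/16 = 48.9375
χ² = Σ (O − E)² / E
  black solid: (419 − 440.4375)² / 440.4375 = 1.0434
  black white-spotted: (166 − 146.8125)² / 146.8125 = 2.5077
  brown solid: (163 − 146.8125)² / 146.8125 = 1.7848
  brown white-spotted: (35 − 48.9375)² / 48.9375 = 3.9694
χ² = 1.0434 + 2.5077 + 1.7848 + 3.9694 = 9.3053 ≈ 9.305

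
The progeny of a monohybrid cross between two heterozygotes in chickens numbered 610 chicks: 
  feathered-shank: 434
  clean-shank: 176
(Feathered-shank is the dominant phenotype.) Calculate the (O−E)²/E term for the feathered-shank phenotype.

1.207

For a monohybrid cross between heterozygotes with complete dominance, the expected phenotypic ratio is 3:1.
Total ratio parts = 4. Expected numbers out of 610:
  feathered-shank: 610 × 3/4 = 457.5
  clean-shank: 610 × 1/4 = 152.5
Contribution of feathered-shank: (434 − 457.5)² / 457.5 = 1.2071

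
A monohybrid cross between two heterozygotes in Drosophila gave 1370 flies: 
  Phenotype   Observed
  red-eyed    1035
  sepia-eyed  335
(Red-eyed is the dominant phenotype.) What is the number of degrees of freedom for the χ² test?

For a monohybrid cross between heterozygotes with complete dominance, the expected phenotypic ratio is 3:1.
A goodness-of-fit test with 2 phenotype classes has df = 2 − 1 = 1.

1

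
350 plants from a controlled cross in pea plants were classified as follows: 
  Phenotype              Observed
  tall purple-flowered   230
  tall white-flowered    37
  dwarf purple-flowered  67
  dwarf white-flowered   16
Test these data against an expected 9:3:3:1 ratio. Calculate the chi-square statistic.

Expected counts for N = 350 under a 9:3:3:1 ratio (total parts = 16):
  tall purple-flowered: 350 × 9/16 = 196.875
  tall white-flowered: 350 × 3/16 = 65.625
  dwarf purple-flowered: 350 × 3/16 = 65.625
  dwarf white-flowered: 350 × 1/16 = 21.875
χ² = Σ (O − E)² / E
  tall purple-flowered: (230 − 196.875)² / 196.875 = 5.5734
  tall white-flowered: (37 − 65.625)² / 65.625 = 12.4860
  dwarf purple-flowered: (67 − 65.625)² / 65.625 = 0.0288
  dwarf white-flowered: (16 − 21.875)² / 21.875 = 1.5779
χ² = 5.5734 + 12.4860 + 0.0288 + 1.5779 = 19.6661 ≈ 19.666

19.666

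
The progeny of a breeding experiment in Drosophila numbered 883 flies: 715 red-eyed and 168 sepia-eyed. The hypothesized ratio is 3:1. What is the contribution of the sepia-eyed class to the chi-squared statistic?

12.605

Expected counts for N = 883 under a 3:1 ratio (total parts = 4):
  red-eyed: 883 × 3/4 = 662.25
  sepia-eyed: 883 × 1/4 = 220.75
Contribution of sepia-eyed: (168 − 220.75)² / 220.75 = 12.6050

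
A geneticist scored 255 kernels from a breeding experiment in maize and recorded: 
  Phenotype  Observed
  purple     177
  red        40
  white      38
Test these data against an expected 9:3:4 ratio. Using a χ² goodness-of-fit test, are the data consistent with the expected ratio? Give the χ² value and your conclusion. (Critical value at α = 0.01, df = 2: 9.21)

Under the 9:3:4 hypothesis (Σ ratio = 16, N = 255):
  purple: 255 × 9/16 = 143.4375
  red: 255 × 3/16 = 47.8125
  white: 255 × 4/16 = 63.75
χ² = Σ (O − E)² / E
  purple: (177 − 143.4375)² / 143.4375 = 7.8532
  red: (40 − 47.8125)² / 47.8125 = 1.2766
  white: (38 − 63.75)² / 63.75 = 10.4010
χ² = 7.8532 + 1.2766 + 10.4010 = 19.5308 ≈ 19.531
Degrees of freedom = 3 − 1 = 2; critical value at α = 0.01 is 9.21.
Since 19.531 > 9.21, we reject the null hypothesis — the data do not fit the 9:3:4 ratio.

19.531; not consistent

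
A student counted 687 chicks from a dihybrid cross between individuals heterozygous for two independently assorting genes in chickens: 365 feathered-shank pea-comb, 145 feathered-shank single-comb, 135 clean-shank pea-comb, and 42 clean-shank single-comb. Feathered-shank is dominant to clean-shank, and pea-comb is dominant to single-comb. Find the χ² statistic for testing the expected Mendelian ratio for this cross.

A dihybrid F₂ with independent assortment and complete dominance at both loci gives a 9:3:3:1 phenotypic ratio.
Under the 9:3:3:1 hypothesis (Σ ratio = 16, N = 687):
  feathered-shank pea-comb: 687 × 9/16 = 386.4375
  feathered-shank single-comb: 687 × 3/16 = 128.8125
  clean-shank pea-comb: 687 × 3/16 = 128.8125
  clean-shank single-comb: 687 × 1/16 = 42.9375
χ² = Σ (O − E)² / E
  feathered-shank pea-comb: (365 − 386.4375)² / 386.4375 = 1.1892
  feathered-shank single-comb: (145 − 128.8125)² / 128.8125 = 2.0342
  clean-shank pea-comb: (135 − 128.8125)² / 128.8125 = 0.2972
  clean-shank single-comb: (42 − 42.9375)² / 42.9375 = 0.0205
χ² = 1.1892 + 2.0342 + 0.2972 + 0.0205 = 3.5411 ≈ 3.541

3.541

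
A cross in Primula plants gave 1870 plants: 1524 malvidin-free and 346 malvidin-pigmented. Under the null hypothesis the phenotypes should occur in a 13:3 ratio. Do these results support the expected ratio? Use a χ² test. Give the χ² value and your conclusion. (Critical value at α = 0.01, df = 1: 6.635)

0.075; consistent

The 13:3 ratio has 16 parts, so with N = 1870 the expected counts are:
  malvidin-free: 1870 × 13/16 = 1519.375
  malvidin-pigmented: 1870 × 3/16 = 350.625
χ² = Σ (O − E)² / E
  malvidin-free: (1524 − 1519.375)² / 1519.375 = 0.0141
  malvidin-pigmented: (346 − 350.625)² / 350.625 = 0.0610
χ² = 0.0141 + 0.0610 = 0.0751 ≈ 0.075
Degrees of freedom = 2 − 1 = 1; critical value at α = 0.01 is 6.635.
Since 0.075 < 6.635, we fail to reject the null hypothesis — the data are consistent with the 13:3 ratio.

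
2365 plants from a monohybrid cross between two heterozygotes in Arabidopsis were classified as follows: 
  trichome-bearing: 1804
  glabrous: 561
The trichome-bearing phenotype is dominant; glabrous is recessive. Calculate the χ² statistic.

2.064

For a monohybrid cross between heterozygotes with complete dominance, the expected phenotypic ratio is 3:1.
Total ratio parts = 4. Expected numbers out of 2365:
  trichome-bearing: 2365 × 3/4 = 1773.75
  glabrous: 2365 × 1/4 = 591.25
χ² = Σ (O − E)² / E
  trichome-bearing: (1804 − 1773.75)² / 1773.75 = 0.5159
  glabrous: (561 − 591.25)² / 591.25 = 1.5477
χ² = 0.5159 + 1.5477 = 2.0636 ≈ 2.064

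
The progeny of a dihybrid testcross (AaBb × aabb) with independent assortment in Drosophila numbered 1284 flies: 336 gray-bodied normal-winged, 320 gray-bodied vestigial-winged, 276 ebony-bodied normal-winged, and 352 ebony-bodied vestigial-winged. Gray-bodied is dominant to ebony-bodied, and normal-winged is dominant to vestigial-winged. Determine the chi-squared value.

10.006

A dihybrid testcross with independent assortment gives a 1:1:1:1 ratio.
Under the 1:1:1:1 hypothesis (Σ ratio = 4, N = 1284):
  gray-bodied normal-winged: 1284 × 1/4 = 321
  gray-bodied vestigial-winged: 1284 × 1/4 = 321
  ebony-bodied normal-winged: 1284 × 1/4 = 321
  ebony-bodied vestigial-winged: 1284 × 1/4 = 321
χ² = Σ (O − E)² / E
  gray-bodied normal-winged: (336 − 321)² / 321 = 0.7009
  gray-bodied vestigial-winged: (320 − 321)² / 321 = 0.0031
  ebony-bodied normal-winged: (276 − 321)² / 321 = 6.3084
  ebony-bodied vestigial-winged: (352 − 321)² / 321 = 2.9938
χ² = 0.7009 + 0.0031 + 6.3084 + 2.9938 = 10.0062 ≈ 10.006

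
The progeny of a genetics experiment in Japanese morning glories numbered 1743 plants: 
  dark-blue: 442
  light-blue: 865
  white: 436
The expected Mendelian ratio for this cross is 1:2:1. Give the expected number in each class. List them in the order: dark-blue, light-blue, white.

Under the 1:2:1 hypothesis (Σ ratio = 4, N = 1743):
  dark-blue: 1743 × 1/4 = 435.75
  light-blue: 1743 × 2/4 = 871.5
  white: 1743 × 1/4 = 435.75

435.75, 871.5, 435.75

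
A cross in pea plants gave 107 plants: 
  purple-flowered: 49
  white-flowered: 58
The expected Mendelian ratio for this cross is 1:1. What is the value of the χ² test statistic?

0.757

The 1:1 ratio has 2 parts, so with N = 107 the expected counts are:
  purple-flowered: 107 × 1/2 = 53.5
  white-flowered: 107 × 1/2 = 53.5
χ² = Σ (O − E)² / E
  purple-flowered: (49 − 53.5)² / 53.5 = 0.3785
  white-flowered: (58 − 53.5)² / 53.5 = 0.3785
χ² = 0.3785 + 0.3785 = 0.757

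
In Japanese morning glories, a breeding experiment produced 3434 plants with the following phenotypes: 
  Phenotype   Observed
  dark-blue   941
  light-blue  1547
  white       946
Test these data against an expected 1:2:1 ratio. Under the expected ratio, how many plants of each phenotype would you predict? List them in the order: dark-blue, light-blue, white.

The 1:2:1 ratio has 4 parts, so with N = 3434 the expected counts are:
  dark-blue: 3434 × 1/4 = 858.5
  light-blue: 3434 × 2/4 = 1717
  white: 3434 × 1/4 = 858.5

858.5, 1717, 858.5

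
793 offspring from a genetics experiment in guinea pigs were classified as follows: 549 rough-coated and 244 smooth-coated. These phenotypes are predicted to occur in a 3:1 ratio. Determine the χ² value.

Under the 3:1 hypothesis (Σ ratio = 4, N = 793):
  rough-coated: 793 × 3/4 = 594.75
  smooth-coated: 793 × 1/4 = 198.25
χ² = Σ (O − E)² / E
  rough-coated: (549 − 594.75)² / 594.75 = 3.5192
  smooth-coated: (244 − 198.25)² / 198.25 = 10.5577
χ² = 3.5192 + 10.5577 = 14.0769 ≈ 14.077

14.077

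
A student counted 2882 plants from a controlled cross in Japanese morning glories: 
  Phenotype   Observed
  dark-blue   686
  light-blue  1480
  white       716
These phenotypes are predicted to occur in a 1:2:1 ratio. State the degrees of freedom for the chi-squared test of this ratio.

2

A goodness-of-fit test with 3 phenotype classes has df = 3 − 1 = 2.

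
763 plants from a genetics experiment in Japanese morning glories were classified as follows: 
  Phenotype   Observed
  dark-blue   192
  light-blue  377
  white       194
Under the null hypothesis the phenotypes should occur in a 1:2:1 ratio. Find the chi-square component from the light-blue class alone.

0.053

Expected counts for N = 763 under a 1:2:1 ratio (total parts = 4):
  dark-blue: 763 × 1/4 = 190.75
  light-blue: 763 × 2/4 = 381.5
  white: 763 × 1/4 = 190.75
Contribution of light-blue: (377 − 381.5)² / 381.5 = 0.0531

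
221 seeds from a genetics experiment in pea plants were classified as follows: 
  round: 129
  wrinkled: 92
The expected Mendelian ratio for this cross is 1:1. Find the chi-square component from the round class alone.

3.097

The 1:1 ratio has 2 parts, so with N = 221 the expected counts are:
  round: 221 × 1/2 = 110.5
  wrinkled: 221 × 1/2 = 110.5
Contribution of round: (129 − 110.5)² / 110.5 = 3.0973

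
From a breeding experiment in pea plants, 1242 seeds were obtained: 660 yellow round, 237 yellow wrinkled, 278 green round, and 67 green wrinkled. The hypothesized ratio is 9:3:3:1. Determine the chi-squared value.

Under the 9:3:3:1 hypothesis (Σ ratio = 16, N = 1242):
  yellow round: 1242 × 9/16 = 698.625
  yellow wrinkled: 1242 × 3/16 = 232.875
  green round: 1242 × 3/16 = 232.875
  green wrinkled: 1242 × 1/16 = 77.625
χ² = Σ (O − E)² / E
  yellow round: (660 − 698.625)² / 698.625 = 2.1355
  yellow wrinkled: (237 − 232.875)² / 232.875 = 0.0731
  green round: (278 − 232.875)² / 232.875 = 8.7440
  green wrinkled: (67 − 77.625)² / 77.625 = 1.4543
χ² = 2.1355 + 0.0731 + 8.7440 + 1.4543 = 12.4069 ≈ 12.407

12.407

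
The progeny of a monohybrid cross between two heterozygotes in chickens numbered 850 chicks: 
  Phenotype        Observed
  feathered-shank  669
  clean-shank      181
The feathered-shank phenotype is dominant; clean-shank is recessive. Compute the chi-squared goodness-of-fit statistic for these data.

For a monohybrid cross between heterozygotes with complete dominance, the expected phenotypic ratio is 3:1.
Expected counts for N = 850 under a 3:1 ratio (total parts = 4):
  feathered-shank: 850 × 3/4 = 637.5
  clean-shank: 850 × 1/4 = 212.5
χ² = Σ (O − E)² / E
  feathered-shank: (669 − 637.5)² / 637.5 = 1.5565
  clean-shank: (181 − 212.5)² / 212.5 = 4.6694
χ² = 1.5565 + 4.6694 = 6.2259 ≈ 6.226

6.226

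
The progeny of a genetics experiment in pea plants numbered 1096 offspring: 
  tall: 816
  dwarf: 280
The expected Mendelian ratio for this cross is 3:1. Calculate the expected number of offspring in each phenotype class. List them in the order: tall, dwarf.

822, 274

Expected counts for N = 1096 under a 3:1 ratio (total parts = 4):
  tall: 1096 × 3/4 = 822
  dwarf: 1096 × 1/4 = 274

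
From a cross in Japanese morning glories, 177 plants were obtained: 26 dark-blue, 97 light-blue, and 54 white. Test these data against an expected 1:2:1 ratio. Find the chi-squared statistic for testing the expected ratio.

Under the 1:2:1 hypothesis (Σ ratio = 4, N = 177):
  dark-blue: 177 × 1/4 = 44.25
  light-blue: 177 × 2/4 = 88.5
  white: 177 × 1/4 = 44.25
χ² = Σ (O − E)² / E
  dark-blue: (26 − 44.25)² / 44.25 = 7.5268
  light-blue: (97 − 88.5)² / 88.5 = 0.8164
  white: (54 − 44.25)² / 44.25 = 2.1483
χ² = 7.5268 + 0.8164 + 2.1483 = 10.4915 ≈ 10.492

10.492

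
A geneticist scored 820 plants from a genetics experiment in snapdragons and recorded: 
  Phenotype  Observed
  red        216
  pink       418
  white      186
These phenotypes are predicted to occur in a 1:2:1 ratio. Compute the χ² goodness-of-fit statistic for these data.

2.507

Expected counts for N = 820 under a 1:2:1 ratio (total parts = 4):
  red: 820 × 1/4 = 205
  pink: 820 × 2/4 = 410
  white: 820 × 1/4 = 205
χ² = Σ (O − E)² / E
  red: (216 − 205)² / 205 = 0.5902
  pink: (418 − 410)² / 410 = 0.1561
  white: (186 − 205)² / 205 = 1.7610
χ² = 0.5902 + 0.1561 + 1.7610 = 2.5073 ≈ 2.507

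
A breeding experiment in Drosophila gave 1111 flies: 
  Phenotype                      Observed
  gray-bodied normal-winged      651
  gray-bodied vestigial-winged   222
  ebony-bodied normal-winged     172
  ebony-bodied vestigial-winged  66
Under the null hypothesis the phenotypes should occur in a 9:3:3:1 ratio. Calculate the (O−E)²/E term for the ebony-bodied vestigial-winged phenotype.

Under the 9:3:3:1 hypothesis (Σ ratio = 16, N = 1111):
  gray-bodied normal-winged: 1111 × 9/16 = 624.9375
  gray-bodied vestigial-winged: 1111 × 3/16 = 208.3125
  ebony-bodied normal-winged: 1111 × 3/16 = 208.3125
  ebony-bodied vestigial-winged: 1111 × 1/16 = 69.4375
Contribution of ebony-bodied vestigial-winged: (66 − 69.4375)² / 69.4375 = 0.1702

0.170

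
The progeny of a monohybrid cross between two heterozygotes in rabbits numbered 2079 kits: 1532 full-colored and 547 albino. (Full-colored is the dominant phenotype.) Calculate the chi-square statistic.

1.905

For a monohybrid cross between heterozygotes with complete dominance, the expected phenotypic ratio is 3:1.
Expected counts for N = 2079 under a 3:1 ratio (total parts = 4):
  full-colored: 2079 × 3/4 = 1559.25
  albino: 2079 × 1/4 = 519.75
χ² = Σ (O − E)² / E
  full-colored: (1532 − 1559.25)² / 1559.25 = 0.4762
  albino: (547 − 519.75)² / 519.75 = 1.4287
χ² = 0.4762 + 1.4287 = 1.9049 ≈ 1.905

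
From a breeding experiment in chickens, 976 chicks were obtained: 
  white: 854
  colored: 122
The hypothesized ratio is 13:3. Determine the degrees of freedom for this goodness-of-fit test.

1

A goodness-of-fit test with 2 phenotype classes has df = 2 − 1 = 1.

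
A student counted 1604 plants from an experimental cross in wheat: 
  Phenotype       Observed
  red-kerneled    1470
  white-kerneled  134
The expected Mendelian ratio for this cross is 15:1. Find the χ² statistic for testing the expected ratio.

12.120

Under the 15:1 hypothesis (Σ ratio = 16, N = 1604):
  red-kerneled: 1604 × 15/16 = 1503.75
  white-kerneled: 1604 × 1/16 = 100.25
χ² = Σ (O − E)² / E
  red-kerneled: (1470 − 1503.75)² / 1503.75 = 0.7575
  white-kerneled: (134 − 100.25)² / 100.25 = 11.3622
χ² = 0.7575 + 11.3622 = 12.1197 ≈ 12.120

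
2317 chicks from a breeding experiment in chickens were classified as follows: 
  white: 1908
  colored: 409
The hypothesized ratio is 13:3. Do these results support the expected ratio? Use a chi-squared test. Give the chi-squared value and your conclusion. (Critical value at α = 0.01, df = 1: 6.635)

Under the 13:3 hypothesis (Σ ratio = 16, N = 2317):
  white: 2317 × 13/16 = 1882.5625
  colored: 2317 × 3/16 = 434.4375
χ² = Σ (O − E)² / E
  white: (1908 − 1882.5625)² / 1882.5625 = 0.3437
  colored: (409 − 434.4375)² / 434.4375 = 1.4894
χ² = 0.3437 + 1.4894 = 1.8331 ≈ 1.833
Degrees of freedom = 2 − 1 = 1; critical value at α = 0.01 is 6.635.
Since 1.833 < 6.635, we fail to reject the null hypothesis — the data are consistent with the 13:3 ratio.

1.833; consistent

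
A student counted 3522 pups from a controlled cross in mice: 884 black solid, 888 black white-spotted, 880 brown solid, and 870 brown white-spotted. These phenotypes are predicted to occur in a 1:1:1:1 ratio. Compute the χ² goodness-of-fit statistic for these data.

Under the 1:1:1:1 hypothesis (Σ ratio = 4, N = 3522):
  black solid: 3522 × 1/4 = 880.5
  black white-spotted: 3522 × 1/4 = 880.5
  brown solid: 3522 × 1/4 = 880.5
  brown white-spotted: 3522 × 1/4 = 880.5
χ² = Σ (O − E)² / E
  black solid: (884 − 880.5)² / 880.5 = 0.0139
  black white-spotted: (888 − 880.5)² / 880.5 = 0.0639
  brown solid: (880 − 880.5)² / 880.5 = 0.0003
  brown white-spotted: (870 − 880.5)² / 880.5 = 0.1252
χ² = 0.0139 + 0.0639 + 0.0003 + 0.1252 = 0.2033 ≈ 0.203

0.203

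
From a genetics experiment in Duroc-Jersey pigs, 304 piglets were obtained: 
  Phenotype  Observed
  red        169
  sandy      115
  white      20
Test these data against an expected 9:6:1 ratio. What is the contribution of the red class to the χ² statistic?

0.023

Total ratio parts = 16. Expected numbers out of 304:
  red: 304 × 9/16 = 171
  sandy: 304 × 6/16 = 114
  white: 304 × 1/16 = 19
Contribution of red: (169 − 171)² / 171 = 0.0234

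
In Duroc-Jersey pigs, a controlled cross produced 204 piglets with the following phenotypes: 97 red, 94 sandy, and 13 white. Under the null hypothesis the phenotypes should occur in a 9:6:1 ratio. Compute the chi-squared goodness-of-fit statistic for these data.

6.754

Total ratio parts = 16. Expected numbers out of 204:
  red: 204 × 9/16 = 114.75
  sandy: 204 × 6/16 = 76.5
  white: 204 × 1/16 = 12.75
χ² = Σ (O − E)² / E
  red: (97 − 114.75)² / 114.75 = 2.7456
  sandy: (94 − 76.5)² / 76.5 = 4.0033
  white: (13 − 12.75)² / 12.75 = 0.0049
χ² = 2.7456 + 4.0033 + 0.0049 = 6.7538 ≈ 6.754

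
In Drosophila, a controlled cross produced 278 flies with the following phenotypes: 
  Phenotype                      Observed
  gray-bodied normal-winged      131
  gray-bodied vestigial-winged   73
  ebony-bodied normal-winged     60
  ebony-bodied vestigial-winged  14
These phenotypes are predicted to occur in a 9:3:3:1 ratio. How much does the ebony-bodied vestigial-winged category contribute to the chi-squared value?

Expected counts for N = 278 under a 9:3:3:1 ratio (total parts = 16):
  gray-bodied normal-winged: 278 × 9/16 = 156.375
  gray-bodied vestigial-winged: 278 × 3/16 = 52.125
  ebony-bodied normal-winged: 278 × 3/16 = 52.125
  ebony-bodied vestigial-winged: 278 × 1/16 = 17.375
Contribution of ebony-bodied vestigial-winged: (14 − 17.375)² / 17.375 = 0.6556

0.656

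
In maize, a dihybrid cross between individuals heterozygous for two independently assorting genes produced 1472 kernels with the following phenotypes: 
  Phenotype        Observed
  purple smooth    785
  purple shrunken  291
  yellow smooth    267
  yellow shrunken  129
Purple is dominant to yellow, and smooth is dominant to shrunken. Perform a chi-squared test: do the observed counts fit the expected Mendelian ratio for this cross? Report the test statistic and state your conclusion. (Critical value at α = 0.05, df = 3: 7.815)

18.222; not consistent

A dihybrid F₂ with independent assortment and complete dominance at both loci gives a 9:3:3:1 phenotypic ratio.
Under the 9:3:3:1 hypothesis (Σ ratio = 16, N = 1472):
  purple smooth: 1472 × 9/16 = 828
  purple shrunken: 1472 × 3/16 = 276
  yellow smooth: 1472 × 3/16 = 276
  yellow shrunken: 1472 × 1/16 = 92
χ² = Σ (O − E)² / E
  purple smooth: (785 − 828)² / 828 = 2.2331
  purple shrunken: (291 − 276)² / 276 = 0.8152
  yellow smooth: (267 − 276)² / 276 = 0.2935
  yellow shrunken: (129 − 92)² / 92 = 14.8804
χ² = 2.2331 + 0.8152 + 0.2935 + 14.8804 = 18.2222 ≈ 18.222
Degrees of freedom = 4 − 1 = 3; critical value at α = 0.05 is 7.815.
Since 18.222 > 7.815, we reject the null hypothesis — the data do not fit the 9:3:3:1 ratio.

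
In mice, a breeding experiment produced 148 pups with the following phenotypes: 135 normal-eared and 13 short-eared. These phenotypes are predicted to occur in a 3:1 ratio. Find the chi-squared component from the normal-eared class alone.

Total ratio parts = 4. Expected numbers out of 148:
  normal-eared: 148 × 3/4 = 111
  short-eared: 148 × 1/4 = 37
Contribution of normal-eared: (135 − 111)² / 111 = 5.1892

5.189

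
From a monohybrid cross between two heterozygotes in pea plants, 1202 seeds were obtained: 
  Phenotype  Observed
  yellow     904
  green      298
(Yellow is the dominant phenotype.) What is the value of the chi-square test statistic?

For a monohybrid cross between heterozygotes with complete dominance, the expected phenotypic ratio is 3:1.
The 3:1 ratio has 4 parts, so with N = 1202 the expected counts are:
  yellow: 1202 × 3/4 = 901.5
  green: 1202 × 1/4 = 300.5
χ² = Σ (O − E)² / E
  yellow: (904 − 901.5)² / 901.5 = 0.0069
  green: (298 − 300.5)² / 300.5 = 0.0208
χ² = 0.0069 + 0.0208 = 0.0277 ≈ 0.028

0.028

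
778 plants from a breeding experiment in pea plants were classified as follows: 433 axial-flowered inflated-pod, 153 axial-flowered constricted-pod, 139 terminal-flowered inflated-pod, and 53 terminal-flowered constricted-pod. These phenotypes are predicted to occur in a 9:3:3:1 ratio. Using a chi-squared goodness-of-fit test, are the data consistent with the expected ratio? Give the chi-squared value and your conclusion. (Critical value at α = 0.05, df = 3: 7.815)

1.115; consistent

Expected counts for N = 778 under a 9:3:3:1 ratio (total parts = 16):
  axial-flowered inflated-pod: 778 × 9/16 = 437.625
  axial-flowered constricted-pod: 778 × 3/16 = 145.875
  terminal-flowered inflated-pod: 778 × 3/16 = 145.875
  terminal-flowered constricted-pod: 778 × 1/16 = 48.625
χ² = Σ (O − E)² / E
  axial-flowered inflated-pod: (433 − 437.625)² / 437.625 = 0.0489
  axial-flowered constricted-pod: (153 − 145.875)² / 145.875 = 0.3480
  terminal-flowered inflated-pod: (139 − 145.875)² / 145.875 = 0.3240
  terminal-flowered constricted-pod: (53 − 48.625)² / 48.625 = 0.3936
χ² = 0.0489 + 0.3480 + 0.3240 + 0.3936 = 1.1145 ≈ 1.115
Degrees of freedom = 4 − 1 = 3; critical value at α = 0.05 is 7.815.
Since 1.115 < 7.815, we fail to reject the null hypothesis — the data are consistent with the 9:3:3:1 ratio.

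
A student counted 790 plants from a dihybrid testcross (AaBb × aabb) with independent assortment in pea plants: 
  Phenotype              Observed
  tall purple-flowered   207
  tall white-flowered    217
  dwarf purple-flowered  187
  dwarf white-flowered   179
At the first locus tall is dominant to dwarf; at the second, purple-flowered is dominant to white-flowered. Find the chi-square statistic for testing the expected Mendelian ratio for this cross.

A dihybrid testcross with independent assortment gives a 1:1:1:1 ratio.
Under the 1:1:1:1 hypothesis (Σ ratio = 4, N = 790):
  tall purple-flowered: 790 × 1/4 = 197.5
  tall white-flowered: 790 × 1/4 = 197.5
  dwarf purple-flowered: 790 × 1/4 = 197.5
  dwarf white-flowered: 790 × 1/4 = 197.5
χ² = Σ (O − E)² / E
  tall purple-flowered: (207 − 197.5)² / 197.5 = 0.4570
  tall white-flowered: (217 − 197.5)² / 197.5 = 1.9253
  dwarf purple-flowered: (187 − 197.5)² / 197.5 = 0.5582
  dwarf white-flowered: (179 − 197.5)² / 197.5 = 1.7329
χ² = 0.4570 + 1.9253 + 0.5582 + 1.7329 = 4.6734 ≈ 4.673

4.673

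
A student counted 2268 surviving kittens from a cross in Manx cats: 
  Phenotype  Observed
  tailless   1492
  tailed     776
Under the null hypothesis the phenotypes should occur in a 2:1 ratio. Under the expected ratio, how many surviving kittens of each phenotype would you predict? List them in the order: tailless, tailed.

Under the 2:1 hypothesis (Σ ratio = 3, N = 2268):
  tailless: 2268 × 2/3 = 1512
  tailed: 2268 × 1/3 = 756

1512, 756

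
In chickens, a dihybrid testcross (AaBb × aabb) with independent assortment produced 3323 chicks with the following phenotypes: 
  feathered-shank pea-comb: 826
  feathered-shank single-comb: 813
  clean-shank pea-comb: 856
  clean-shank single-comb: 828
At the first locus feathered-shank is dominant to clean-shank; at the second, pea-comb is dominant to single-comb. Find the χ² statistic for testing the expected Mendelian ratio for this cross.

A dihybrid testcross with independent assortment gives a 1:1:1:1 ratio.
Total ratio parts = 4. Expected numbers out of 3323:
  feathered-shank pea-comb: 3323 × 1/4 = 830.75
  feathered-shank single-comb: 3323 × 1/4 = 830.75
  clean-shank pea-comb: 3323 × 1/4 = 830.75
  clean-shank single-comb: 3323 × 1/4 = 830.75
χ² = Σ (O − E)² / E
  feathered-shank pea-comb: (826 − 830.75)² / 830.75 = 0.0272
  feathered-shank single-comb: (813 − 830.75)² / 830.75 = 0.3793
  clean-shank pea-comb: (856 − 830.75)² / 830.75 = 0.7675
  clean-shank single-comb: (828 − 830.75)² / 830.75 = 0.0091
χ² = 0.0272 + 0.3793 + 0.7675 + 0.0091 = 1.1831 ≈ 1.183

1.183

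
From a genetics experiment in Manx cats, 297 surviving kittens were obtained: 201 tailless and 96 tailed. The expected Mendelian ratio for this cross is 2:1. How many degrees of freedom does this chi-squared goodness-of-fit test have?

A goodness-of-fit test with 2 phenotype classes has df = 2 − 1 = 1.

1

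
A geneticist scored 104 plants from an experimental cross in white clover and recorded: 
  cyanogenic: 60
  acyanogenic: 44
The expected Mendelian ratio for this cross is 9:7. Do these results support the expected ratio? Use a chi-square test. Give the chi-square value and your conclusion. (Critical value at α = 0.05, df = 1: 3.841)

0.088; consistent

The 9:7 ratio has 16 parts, so with N = 104 the expected counts are:
  cyanogenic: 104 × 9/16 = 58.5
  acyanogenic: 104 × 7/16 = 45.5
χ² = Σ (O − E)² / E
  cyanogenic: (60 − 58.5)² / 58.5 = 0.0385
  acyanogenic: (44 − 45.5)² / 45.5 = 0.0495
χ² = 0.0385 + 0.0495 = 0.088
Degrees of freedom = 2 − 1 = 1; critical value at α = 0.05 is 3.841.
Since 0.088 < 3.841, we fail to reject the null hypothesis — the data are consistent with the 9:7 ratio.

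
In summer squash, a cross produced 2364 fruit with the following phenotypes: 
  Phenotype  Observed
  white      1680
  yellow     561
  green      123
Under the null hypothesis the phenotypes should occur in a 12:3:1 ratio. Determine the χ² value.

Under the 12:3:1 hypothesis (Σ ratio = 16, N = 2364):
  white: 2364 × 12/16 = 1773
  yellow: 2364 × 3/16 = 443.25
  green: 2364 × 1/16 = 147.75
χ² = Σ (O − E)² / E
  white: (1680 − 1773)² / 1773 = 4.8782
  yellow: (561 − 443.25)² / 443.25 = 31.2805
  green: (123 − 147.75)² / 147.75 = 4.1459
χ² = 4.8782 + 31.2805 + 4.1459 = 40.3046 ≈ 40.305

40.305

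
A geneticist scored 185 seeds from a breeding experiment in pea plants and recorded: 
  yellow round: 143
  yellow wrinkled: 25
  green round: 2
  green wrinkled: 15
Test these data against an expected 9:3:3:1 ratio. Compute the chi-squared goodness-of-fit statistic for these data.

49.100

Total ratio parts = 16. Expected numbers out of 185:
  yellow round: 185 × 9/16 = 104.0625
  yellow wrinkled: 185 × 3/16 = 34.6875
  green round: 185 × 3/16 = 34.6875
  green wrinkled: 185 × 1/16 = 11.5625
χ² = Σ (O − E)² / E
  yellow round: (143 − 104.0625)² / 104.0625 = 14.5694
  yellow wrinkled: (25 − 34.6875)² / 34.6875 = 2.7055
  green round: (2 − 34.6875)² / 34.6875 = 30.8028
  green wrinkled: (15 − 11.5625)² / 11.5625 = 1.0220
χ² = 14.5694 + 2.7055 + 30.8028 + 1.0220 = 49.0997 ≈ 49.100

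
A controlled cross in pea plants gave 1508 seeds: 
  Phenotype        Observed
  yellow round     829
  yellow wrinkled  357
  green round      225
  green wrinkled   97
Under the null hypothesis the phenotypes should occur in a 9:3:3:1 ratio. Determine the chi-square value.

Under the 9:3:3:1 hypothesis (Σ ratio = 16, N = 1508):
  yellow round: 1508 × 9/16 = 848.25
  yellow wrinkled: 1508 × 3/16 = 282.75
  green round: 1508 × 3/16 = 282.75
  green wrinkled: 1508 × 1/16 = 94.25
χ² = Σ (O − E)² / E
  yellow round: (829 − 848.25)² / 848.25 = 0.4369
  yellow wrinkled: (357 − 282.75)² / 282.75 = 19.4980
  green round: (225 − 282.75)² / 282.75 = 11.7951
  green wrinkled: (97 − 94.25)² / 94.25 = 0.0802
χ² = 0.4369 + 19.4980 + 11.7951 + 0.0802 = 31.8102 ≈ 31.810

31.810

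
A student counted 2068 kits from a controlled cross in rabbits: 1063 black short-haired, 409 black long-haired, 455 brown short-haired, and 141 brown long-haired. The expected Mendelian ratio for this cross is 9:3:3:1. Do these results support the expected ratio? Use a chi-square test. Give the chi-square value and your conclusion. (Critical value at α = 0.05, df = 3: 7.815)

The 9:3:3:1 ratio has 16 parts, so with N = 2068 the expected counts are:
  black short-haired: 2068 × 9/16 = 1163.25
  black long-haired: 2068 × 3/16 = 387.75
  brown short-haired: 2068 × 3/16 = 387.75
  brown long-haired: 2068 × 1/16 = 129.25
χ² = Σ (O − E)² / E
  black short-haired: (1063 − 1163.25)² / 1163.25 = 8.6396
  black long-haired: (409 − 387.75)² / 387.75 = 1.1646
  brown short-haired: (455 − 387.75)² / 387.75 = 11.6636
  brown long-haired: (141 − 129.25)² / 129.25 = 1.0682
χ² = 8.6396 + 1.1646 + 11.6636 + 1.0682 = 22.536
Degrees of freedom = 4 − 1 = 3; critical value at α = 0.05 is 7.815.
Since 22.536 > 7.815, we reject the null hypothesis — the data do not fit the 9:3:3:1 ratio.

22.536; not consistent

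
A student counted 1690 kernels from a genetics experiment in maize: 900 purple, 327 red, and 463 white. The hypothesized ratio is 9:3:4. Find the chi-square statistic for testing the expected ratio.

The 9:3:4 ratio has 16 parts, so with N = 1690 the expected counts are:
  purple: 1690 × 9/16 = 950.625
  red: 1690 × 3/16 = 316.875
  white: 1690 × 4/16 = 422.5
χ² = Σ (O − E)² / E
  purple: (900 − 950.625)² / 950.625 = 2.6960
  red: (327 − 316.875)² / 316.875 = 0.3235
  white: (463 − 422.5)² / 422.5 = 3.8822
χ² = 2.6960 + 0.3235 + 3.8822 = 6.9017 ≈ 6.902

6.902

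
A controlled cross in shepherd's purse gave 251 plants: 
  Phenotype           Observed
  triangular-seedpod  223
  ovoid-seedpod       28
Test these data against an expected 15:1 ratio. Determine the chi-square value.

Expected counts for N = 251 under a 15:1 ratio (total parts = 16):
  triangular-seedpod: 251 × 15/16 = 235.3125
  ovoid-seedpod: 251 × 1/16 = 15.6875
χ² = Σ (O − E)² / E
  triangular-seedpod: (223 − 235.3125)² / 235.3125 = 0.6442
  ovoid-seedpod: (28 − 15.6875)² / 15.6875 = 9.6636
χ² = 0.6442 + 9.6636 = 10.3078 ≈ 10.308

10.308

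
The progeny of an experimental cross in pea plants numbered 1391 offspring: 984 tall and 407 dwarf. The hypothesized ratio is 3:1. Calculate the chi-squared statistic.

13.460

Under the 3:1 hypothesis (Σ ratio = 4, N = 1391):
  tall: 1391 × 3/4 = 1043.25
  dwarf: 1391 × 1/4 = 347.75
χ² = Σ (O − E)² / E
  tall: (984 − 1043.25)² / 1043.25 = 3.3650
  dwarf: (407 − 347.75)² / 347.75 = 10.0951
χ² = 3.3650 + 10.0951 = 13.4601 ≈ 13.460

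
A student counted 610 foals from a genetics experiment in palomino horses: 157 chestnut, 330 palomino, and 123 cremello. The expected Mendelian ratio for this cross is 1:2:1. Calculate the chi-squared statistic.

Expected counts for N = 610 under a 1:2:1 ratio (total parts = 4):
  chestnut: 610 × 1/4 = 152.5
  palomino: 610 × 2/4 = 305
  cremello: 610 × 1/4 = 152.5
χ² = Σ (O − E)² / E
  chestnut: (157 − 152.5)² / 152.5 = 0.1328
  palomino: (330 − 305)² / 305 = 2.0492
  cremello: (123 − 152.5)² / 152.5 = 5.7066
χ² = 0.1328 + 2.0492 + 5.7066 = 7.8886 ≈ 7.889

7.889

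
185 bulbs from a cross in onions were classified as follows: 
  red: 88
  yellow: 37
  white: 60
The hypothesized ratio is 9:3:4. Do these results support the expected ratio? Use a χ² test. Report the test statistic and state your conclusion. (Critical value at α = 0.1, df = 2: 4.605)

Total ratio parts = 16. Expected numbers out of 185:
  red: 185 × 9/16 = 104.0625
  yellow: 185 × 3/16 = 34.6875
  white: 185 × 4/16 = 46.25
χ² = Σ (O − E)² / E
  red: (88 − 104.0625)² / 104.0625 = 2.4793
  yellow: (37 − 34.6875)² / 34.6875 = 0.1542
  white: (60 − 46.25)² / 46.25 = 4.0878
χ² = 2.4793 + 0.1542 + 4.0878 = 6.7213 ≈ 6.721
Degrees of freedom = 3 − 1 = 2; critical value at α = 0.1 is 4.605.
Since 6.721 > 4.605, we reject the null hypothesis — the data do not fit the 9:3:4 ratio.

6.721; not consistent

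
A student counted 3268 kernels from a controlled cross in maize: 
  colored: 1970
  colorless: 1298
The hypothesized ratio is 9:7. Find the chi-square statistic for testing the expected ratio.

Expected counts for N = 3268 under a 9:7 ratio (total parts = 16):
  colored: 3268 × 9/16 = 1838.25
  colorless: 3268 × 7/16 = 1429.75
χ² = Σ (O − E)² / E
  colored: (1970 − 1838.25)² / 1838.25 = 9.4427
  colorless: (1298 − 1429.75)² / 1429.75 = 12.1406
χ² = 9.4427 + 12.1406 = 21.5833 ≈ 21.583

21.583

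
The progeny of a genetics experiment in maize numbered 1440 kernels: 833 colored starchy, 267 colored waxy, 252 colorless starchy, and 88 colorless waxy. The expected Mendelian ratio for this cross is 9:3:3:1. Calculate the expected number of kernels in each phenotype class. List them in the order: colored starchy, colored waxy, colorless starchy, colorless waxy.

810, 270, 270, 90

Under the 9:3:3:1 hypothesis (Σ ratio = 16, N = 1440):
  colored starchy: 1440 × 9/16 = 810
  colored waxy: 1440 × 3/16 = 270
  colorless starchy: 1440 × 3/16 = 270
  colorless waxy: 1440 × 1/16 = 90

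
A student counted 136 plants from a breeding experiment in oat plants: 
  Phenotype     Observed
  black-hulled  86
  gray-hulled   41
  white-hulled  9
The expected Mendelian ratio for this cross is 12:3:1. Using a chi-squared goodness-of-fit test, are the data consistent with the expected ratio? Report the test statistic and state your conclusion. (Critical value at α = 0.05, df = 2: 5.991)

Expected counts for N = 136 under a 12:3:1 ratio (total parts = 16):
  black-hulled: 136 × 12/16 = 102
  gray-hulled: 136 × 3/16 = 25.5
  white-hulled: 136 × 1/16 = 8.5
χ² = Σ (O − E)² / E
  black-hulled: (86 − 102)² / 102 = 2.5098
  gray-hulled: (41 − 25.5)² / 25.5 = 9.4216
  white-hulled: (9 − 8.5)² / 8.5 = 0.0294
χ² = 2.5098 + 9.4216 + 0.0294 = 11.9608 ≈ 11.961
Degrees of freedom = 3 − 1 = 2; critical value at α = 0.05 is 5.991.
Since 11.961 > 5.991, we reject the null hypothesis — the data do not fit the 12:3:1 ratio.

11.961; not consistent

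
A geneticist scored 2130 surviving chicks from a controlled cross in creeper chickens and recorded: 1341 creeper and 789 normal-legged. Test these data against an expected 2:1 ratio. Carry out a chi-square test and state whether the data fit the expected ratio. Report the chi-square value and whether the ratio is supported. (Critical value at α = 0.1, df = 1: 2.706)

Expected counts for N = 2130 under a 2:1 ratio (total parts = 3):
  creeper: 2130 × 2/3 = 1420
  normal-legged: 2130 × 1/3 = 710
χ² = Σ (O − E)² / E
  creeper: (1341 − 1420)² / 1420 = 4.3951
  normal-legged: (789 − 710)² / 710 = 8.7901
χ² = 4.3951 + 8.7901 = 13.1852 ≈ 13.185
Degrees of freedom = 2 − 1 = 1; critical value at α = 0.1 is 2.706.
Since 13.185 > 2.706, we reject the null hypothesis — the data do not fit the 2:1 ratio.

13.185; not consistent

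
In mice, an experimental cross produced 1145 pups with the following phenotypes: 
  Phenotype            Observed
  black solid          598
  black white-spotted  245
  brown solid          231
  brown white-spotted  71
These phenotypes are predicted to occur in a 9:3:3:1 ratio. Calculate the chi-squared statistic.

8.818

Total ratio parts = 16. Expected numbers out of 1145:
  black solid: 1145 × 9/16 = 644.0625
  black white-spotted: 1145 × 3/16 = 214.6875
  brown solid: 1145 × 3/16 = 214.6875
  brown white-spotted: 1145 × 1/16 = 71.5625
χ² = Σ (O − E)² / E
  black solid: (598 − 644.0625)² / 644.0625 = 3.2943
  black white-spotted: (245 − 214.6875)² / 214.6875 = 4.2799
  brown solid: (231 − 214.6875)² / 214.6875 = 1.2395
  brown white-spotted: (71 − 71.5625)² / 71.5625 = 0.0044
χ² = 3.2943 + 4.2799 + 1.2395 + 0.0044 = 8.8181 ≈ 8.818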